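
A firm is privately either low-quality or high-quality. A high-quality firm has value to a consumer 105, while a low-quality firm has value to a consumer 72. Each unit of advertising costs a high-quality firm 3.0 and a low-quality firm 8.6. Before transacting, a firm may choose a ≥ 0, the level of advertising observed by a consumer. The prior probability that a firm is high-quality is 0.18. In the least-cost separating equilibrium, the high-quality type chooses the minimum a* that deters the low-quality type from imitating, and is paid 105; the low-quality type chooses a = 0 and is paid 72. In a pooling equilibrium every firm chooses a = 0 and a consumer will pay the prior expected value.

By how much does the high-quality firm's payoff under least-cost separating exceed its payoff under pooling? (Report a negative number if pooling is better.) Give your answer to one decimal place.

15.5

Least-cost separating signal: a* solves 72 = 105 − 8.6·a*, so a* = (105 − 72)/8.6 ≈ 3.8372.
High-quality type's separating payoff: 105 − 3.0 × a* = 105 − 3.0 × (105 − 72)/8.6 = 105 − 99/8.6 ≈ 93.488.
Pooling payoff: 0.18 × 105 + 0.82 × 72 = 77.94.
Difference: 93.488 − 77.94 = 15.548, i.e. 15.5 to one decimal place.
The high-quality type prefers to separate.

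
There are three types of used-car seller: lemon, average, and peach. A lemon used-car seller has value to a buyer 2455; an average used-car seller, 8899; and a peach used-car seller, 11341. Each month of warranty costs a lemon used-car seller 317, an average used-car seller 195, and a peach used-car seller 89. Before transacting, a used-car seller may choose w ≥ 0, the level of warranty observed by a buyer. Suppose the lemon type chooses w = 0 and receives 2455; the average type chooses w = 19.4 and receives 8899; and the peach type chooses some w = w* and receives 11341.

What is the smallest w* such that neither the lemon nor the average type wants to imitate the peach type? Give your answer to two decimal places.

31.92

Average type (on-path payoff 8899 − 195×19.4 = 5116) won't mimic when 5116 ≥ 11341 − 195·w*, i.e. w* ≥ 31.92.
Lemon type (on-path payoff 2455) won't mimic when 2455 ≥ 11341 − 317·w*, i.e. w* ≥ 28.03.
Both must hold, so w* = max(28.03, 31.92) = 31.92. The average type's constraint binds.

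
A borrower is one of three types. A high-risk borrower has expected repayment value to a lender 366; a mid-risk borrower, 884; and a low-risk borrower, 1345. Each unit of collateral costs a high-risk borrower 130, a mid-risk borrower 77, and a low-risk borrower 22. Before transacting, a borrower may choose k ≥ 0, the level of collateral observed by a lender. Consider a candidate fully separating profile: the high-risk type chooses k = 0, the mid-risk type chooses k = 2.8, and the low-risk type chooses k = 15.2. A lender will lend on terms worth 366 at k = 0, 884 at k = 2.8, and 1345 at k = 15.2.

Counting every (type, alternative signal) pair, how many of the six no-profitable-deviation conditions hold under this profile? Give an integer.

Mid-risk (own payoff 884 − 77×2.8 = 668.4): to k=0 gives 366 → no gain ✓; to k=15.2 gives 1345 − 77×15.2 = 174.6 → no gain ✓.
High-risk (own payoff 366): to k=2.8 gives 884 − 130×2.8 = 520 → profitable ✗; to k=15.2 gives 1345 − 130×15.2 = -631 → no gain ✓.
Low-risk (own payoff 1345 − 22×15.2 = 1010.6): to k=0 gives 366 → no gain ✓; to k=2.8 gives 884 − 22×2.8 = 822.4 → no gain ✓.
5 of the 6 constraints hold; not an equilibrium.

5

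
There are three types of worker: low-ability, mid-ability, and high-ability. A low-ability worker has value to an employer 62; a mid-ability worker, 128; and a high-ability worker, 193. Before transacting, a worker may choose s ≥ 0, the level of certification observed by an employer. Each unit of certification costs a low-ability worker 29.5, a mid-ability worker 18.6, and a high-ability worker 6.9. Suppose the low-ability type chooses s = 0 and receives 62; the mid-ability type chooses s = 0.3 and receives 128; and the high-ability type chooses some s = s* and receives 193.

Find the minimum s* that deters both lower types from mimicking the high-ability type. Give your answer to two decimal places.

Low-ability type (on-path payoff 62) won't mimic when 62 ≥ 193 − 29.5·s*, i.e. s* ≥ 4.44.
Mid-ability type (on-path payoff 128 − 18.6×0.3 = 122.42) won't mimic when 122.42 ≥ 193 − 18.6·s*, i.e. s* ≥ 3.79.
Both must hold, so s* = max(4.44, 3.79) = 4.44. The low-ability type's constraint binds.

4.44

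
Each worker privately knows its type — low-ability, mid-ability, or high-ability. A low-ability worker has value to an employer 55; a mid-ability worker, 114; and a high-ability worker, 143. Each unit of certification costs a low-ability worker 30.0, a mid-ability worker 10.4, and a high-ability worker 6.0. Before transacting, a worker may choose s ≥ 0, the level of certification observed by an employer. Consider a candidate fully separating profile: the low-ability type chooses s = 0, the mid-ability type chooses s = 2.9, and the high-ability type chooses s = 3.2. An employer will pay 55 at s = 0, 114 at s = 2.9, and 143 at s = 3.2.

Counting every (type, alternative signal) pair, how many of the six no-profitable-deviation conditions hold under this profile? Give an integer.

Mid-ability (own payoff 114 − 10.4×2.9 = 83.84): to s=0 gives 55 → no gain ✓; to s=3.2 gives 143 − 10.4×3.2 = 109.72 → profitable ✗.
Low-ability (own payoff 55): to s=2.9 gives 114 − 30.0×2.9 = 27 → no gain ✓; to s=3.2 gives 143 − 30.0×3.2 = 47 → no gain ✓.
High-ability (own payoff 143 − 6.0×3.2 = 123.8): to s=0 gives 55 → no gain ✓; to s=2.9 gives 114 − 6.0×2.9 = 96.6 → no gain ✓.
5 of the 6 constraints hold; not an equilibrium.

5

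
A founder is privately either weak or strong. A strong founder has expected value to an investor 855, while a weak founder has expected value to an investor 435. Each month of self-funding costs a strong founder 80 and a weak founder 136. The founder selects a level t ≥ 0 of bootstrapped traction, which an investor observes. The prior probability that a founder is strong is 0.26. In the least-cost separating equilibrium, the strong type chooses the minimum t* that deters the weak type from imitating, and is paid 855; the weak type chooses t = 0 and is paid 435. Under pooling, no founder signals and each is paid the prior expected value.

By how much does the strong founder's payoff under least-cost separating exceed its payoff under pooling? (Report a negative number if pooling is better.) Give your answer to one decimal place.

63.7

Least-cost separating signal: t* solves 435 = 855 − 136·t*, so t* = (855 − 435)/136 ≈ 3.0882.
Strong type's separating payoff: 855 − 80 × t* = 855 − 80 × (855 − 435)/136 = 855 − 33600/136 ≈ 607.941.
Pooling payoff: 0.26 × 855 + 0.74 × 435 = 544.2.
Difference: 607.941 − 544.2 = 63.741, i.e. 63.7 to one decimal place.
The strong type prefers to separate.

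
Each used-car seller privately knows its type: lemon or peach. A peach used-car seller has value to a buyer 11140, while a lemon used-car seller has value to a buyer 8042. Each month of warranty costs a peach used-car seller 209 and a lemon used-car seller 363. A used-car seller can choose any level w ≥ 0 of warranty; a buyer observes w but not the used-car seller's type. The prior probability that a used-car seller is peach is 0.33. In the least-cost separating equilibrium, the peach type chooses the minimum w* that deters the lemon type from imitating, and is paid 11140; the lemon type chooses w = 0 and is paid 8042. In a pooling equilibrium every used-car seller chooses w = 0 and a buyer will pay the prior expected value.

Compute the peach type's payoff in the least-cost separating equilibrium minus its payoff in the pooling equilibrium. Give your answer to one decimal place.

Least-cost separating signal: w* solves 8042 = 11140 − 363·w*, so w* = (11140 − 8042)/363 ≈ 8.5344.
Peach type's separating payoff: 11140 − 209 × w* = 11140 − 209 × (11140 − 8042)/363 = 11140 − 647482/363 ≈ 9356.303.
Pooling payoff: 0.33 × 11140 + 0.67 × 8042 = 9064.34.
Difference: 9356.303 − 9064.34 = 291.963, i.e. 292.0 to one decimal place.
The peach type prefers to separate.

292.0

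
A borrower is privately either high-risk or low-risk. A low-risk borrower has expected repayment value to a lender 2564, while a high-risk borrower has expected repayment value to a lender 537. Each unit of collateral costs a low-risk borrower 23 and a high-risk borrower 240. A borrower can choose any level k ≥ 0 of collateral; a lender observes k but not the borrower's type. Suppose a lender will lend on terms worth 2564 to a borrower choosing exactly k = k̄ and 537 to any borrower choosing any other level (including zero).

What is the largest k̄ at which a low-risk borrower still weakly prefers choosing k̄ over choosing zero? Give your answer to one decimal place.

88.1

Choosing k̄ yields the low-risk type 2564 − 23·k̄; choosing zero yields 537.
The low-risk type is indifferent at 2564 − 23·k̄ = 537, i.e. k̄ = (2564 − 537) / 23 ≈ 88.1.
For any k̄ above 88.1 the low-risk type would rather pool at zero, so separation collapses.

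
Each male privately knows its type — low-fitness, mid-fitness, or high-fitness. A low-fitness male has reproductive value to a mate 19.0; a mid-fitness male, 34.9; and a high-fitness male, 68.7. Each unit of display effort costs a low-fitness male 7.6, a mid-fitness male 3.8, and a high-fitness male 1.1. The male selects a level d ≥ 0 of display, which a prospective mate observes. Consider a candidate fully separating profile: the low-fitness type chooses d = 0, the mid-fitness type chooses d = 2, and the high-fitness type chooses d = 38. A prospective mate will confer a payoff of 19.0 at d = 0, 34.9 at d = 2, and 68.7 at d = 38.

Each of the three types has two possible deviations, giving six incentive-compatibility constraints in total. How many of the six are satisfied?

4

Mid-fitness (own payoff 34.9 − 3.8×2 = 27.3): to d=0 gives 19.0 → no gain ✓; to d=38 gives 68.7 − 3.8×38 = -75.7 → no gain ✓.
High-fitness (own payoff 68.7 − 1.1×38 = 26.9): to d=0 gives 19.0 → no gain ✓; to d=2 gives 34.9 − 1.1×2 = 32.7 → profitable ✗.
Low-fitness (own payoff 19.0): to d=2 gives 34.9 − 7.6×2 = 19.7 → profitable ✗; to d=38 gives 68.7 − 7.6×38 = -220.1 → no gain ✓.
4 of the 6 constraints hold; not an equilibrium.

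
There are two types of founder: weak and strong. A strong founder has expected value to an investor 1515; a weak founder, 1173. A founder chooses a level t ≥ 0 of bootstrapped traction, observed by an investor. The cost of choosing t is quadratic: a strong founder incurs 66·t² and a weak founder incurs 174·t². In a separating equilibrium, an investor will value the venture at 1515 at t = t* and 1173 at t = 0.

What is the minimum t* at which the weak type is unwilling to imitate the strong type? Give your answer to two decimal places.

1.40

The weak type at t = 0 receives 1173; imitating at t* yields 1515 − 174·t*².
Indifference: 1173 = 1515 − 174·t*², so t*² = (1515 − 1173) / 174 ≈ 1.9655.
t* = √1.9655 ≈ 1.40.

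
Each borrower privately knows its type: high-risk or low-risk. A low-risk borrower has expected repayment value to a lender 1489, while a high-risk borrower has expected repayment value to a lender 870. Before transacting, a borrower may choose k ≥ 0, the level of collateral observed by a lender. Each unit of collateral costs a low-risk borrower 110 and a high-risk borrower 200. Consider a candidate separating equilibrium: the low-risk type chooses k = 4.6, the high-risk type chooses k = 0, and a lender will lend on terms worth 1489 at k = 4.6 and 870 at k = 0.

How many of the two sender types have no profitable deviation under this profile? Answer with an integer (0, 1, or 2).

Low-risk type: signal → 1489 − 110 × 4.6 = 983; deviate to 0 → 870. IC holds (983 ≥ 870).
High-risk type: stay at 0 → 870; mimic → 1489 − 200 × 4.6 = 569. IC holds (870 ≥ 569).
2 of 2 constraints hold, so this is a separating equilibrium.

2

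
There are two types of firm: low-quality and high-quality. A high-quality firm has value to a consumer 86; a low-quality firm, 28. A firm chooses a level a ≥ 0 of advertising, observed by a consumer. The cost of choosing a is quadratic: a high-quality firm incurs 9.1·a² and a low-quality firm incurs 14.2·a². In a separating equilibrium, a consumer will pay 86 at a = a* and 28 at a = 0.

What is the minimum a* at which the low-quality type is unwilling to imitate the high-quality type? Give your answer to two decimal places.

2.02

The low-quality type at a = 0 receives 28; imitating at a* yields 86 − 14.2·a*².
Indifference: 28 = 86 − 14.2·a*², so a*² = (86 − 28) / 14.2 ≈ 4.0845.
a* = √4.0845 ≈ 2.02.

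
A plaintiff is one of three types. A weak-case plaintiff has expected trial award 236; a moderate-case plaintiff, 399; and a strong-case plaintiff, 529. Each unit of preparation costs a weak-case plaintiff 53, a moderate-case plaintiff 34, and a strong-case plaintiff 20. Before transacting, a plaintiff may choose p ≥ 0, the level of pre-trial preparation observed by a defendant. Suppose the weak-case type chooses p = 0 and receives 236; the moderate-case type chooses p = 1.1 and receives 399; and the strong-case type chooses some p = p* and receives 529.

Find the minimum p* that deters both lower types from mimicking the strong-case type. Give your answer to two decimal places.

5.53

Weak-case type (on-path payoff 236) won't mimic when 236 ≥ 529 − 53·p*, i.e. p* ≥ 5.53.
Moderate-case type (on-path payoff 399 − 34×1.1 = 361.6) won't mimic when 361.6 ≥ 529 − 34·p*, i.e. p* ≥ 4.92.
Both must hold, so p* = max(5.53, 4.92) = 5.53. The weak-case type's constraint binds.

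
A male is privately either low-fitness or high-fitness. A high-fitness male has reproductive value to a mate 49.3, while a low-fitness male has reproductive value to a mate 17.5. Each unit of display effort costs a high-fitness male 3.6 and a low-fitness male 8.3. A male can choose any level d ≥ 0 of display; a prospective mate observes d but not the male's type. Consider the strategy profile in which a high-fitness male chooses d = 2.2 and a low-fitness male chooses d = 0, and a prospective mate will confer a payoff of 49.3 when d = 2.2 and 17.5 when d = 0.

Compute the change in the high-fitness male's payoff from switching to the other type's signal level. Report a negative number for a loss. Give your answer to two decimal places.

-23.88

Playing d = 2.2 the high-fitness male receives 49.3 − 3.6 × 2.2 = 41.38.
Deviating to d = 0 yields 17.5 instead.
Gain from deviating: 17.5 − 41.38 = -23.88.
The gain is negative, so the high-fitness type's incentive-compatibility constraint is satisfied.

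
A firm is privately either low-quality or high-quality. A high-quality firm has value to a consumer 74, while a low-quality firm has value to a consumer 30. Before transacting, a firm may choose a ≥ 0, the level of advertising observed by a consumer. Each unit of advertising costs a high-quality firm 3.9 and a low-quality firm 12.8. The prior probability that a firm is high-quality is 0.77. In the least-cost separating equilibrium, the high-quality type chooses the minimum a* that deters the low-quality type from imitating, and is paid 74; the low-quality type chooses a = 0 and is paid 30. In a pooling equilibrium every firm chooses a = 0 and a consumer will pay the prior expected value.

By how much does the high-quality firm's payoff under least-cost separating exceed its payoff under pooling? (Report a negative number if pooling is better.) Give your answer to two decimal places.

Least-cost separating signal: a* solves 30 = 74 − 12.8·a*, so a* = (74 − 30)/12.8 = 3.4375.
High-quality type's separating payoff: 74 − 3.9 × a* = 74 − 3.9 × (74 − 30)/12.8 = 74 − 171.6/12.8 ≈ 60.5938.
Pooling payoff: 0.77 × 74 + 0.23 × 30 = 63.88.
Difference: 60.5938 − 63.88 = -3.2862, i.e. -3.29 to two decimal places.
The high-quality type would prefer the pooling outcome.

-3.29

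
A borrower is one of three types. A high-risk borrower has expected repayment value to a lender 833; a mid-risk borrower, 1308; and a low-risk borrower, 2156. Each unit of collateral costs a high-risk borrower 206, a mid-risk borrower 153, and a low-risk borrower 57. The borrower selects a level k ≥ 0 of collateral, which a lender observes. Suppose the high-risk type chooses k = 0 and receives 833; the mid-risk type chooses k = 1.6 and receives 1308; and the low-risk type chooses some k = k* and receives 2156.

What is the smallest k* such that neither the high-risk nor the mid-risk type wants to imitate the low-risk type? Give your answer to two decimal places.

7.14

High-risk type (on-path payoff 833) won't mimic when 833 ≥ 2156 − 206·k*, i.e. k* ≥ 6.42.
Mid-risk type (on-path payoff 1308 − 153×1.6 = 1063.2) won't mimic when 1063.2 ≥ 2156 − 153·k*, i.e. k* ≥ 7.14.
Both must hold, so k* = max(6.42, 7.14) = 7.14. The mid-risk type's constraint binds.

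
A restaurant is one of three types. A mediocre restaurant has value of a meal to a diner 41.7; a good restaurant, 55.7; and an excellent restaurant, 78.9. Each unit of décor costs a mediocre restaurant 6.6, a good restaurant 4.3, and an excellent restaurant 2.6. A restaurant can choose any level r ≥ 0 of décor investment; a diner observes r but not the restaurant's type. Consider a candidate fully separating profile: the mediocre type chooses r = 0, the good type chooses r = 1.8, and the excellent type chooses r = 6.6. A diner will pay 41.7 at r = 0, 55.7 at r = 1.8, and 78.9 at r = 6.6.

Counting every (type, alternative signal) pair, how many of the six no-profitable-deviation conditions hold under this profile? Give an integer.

Excellent (own payoff 78.9 − 2.6×6.6 = 61.74): to r=0 gives 41.7 → no gain ✓; to r=1.8 gives 55.7 − 2.6×1.8 = 51.02 → no gain ✓.
Good (own payoff 55.7 − 4.3×1.8 = 47.96): to r=0 gives 41.7 → no gain ✓; to r=6.6 gives 78.9 − 4.3×6.6 = 50.52 → profitable ✗.
Mediocre (own payoff 41.7): to r=1.8 gives 55.7 − 6.6×1.8 = 43.82 → profitable ✗; to r=6.6 gives 78.9 − 6.6×6.6 = 35.34 → no gain ✓.
4 of the 6 constraints hold; not an equilibrium.

4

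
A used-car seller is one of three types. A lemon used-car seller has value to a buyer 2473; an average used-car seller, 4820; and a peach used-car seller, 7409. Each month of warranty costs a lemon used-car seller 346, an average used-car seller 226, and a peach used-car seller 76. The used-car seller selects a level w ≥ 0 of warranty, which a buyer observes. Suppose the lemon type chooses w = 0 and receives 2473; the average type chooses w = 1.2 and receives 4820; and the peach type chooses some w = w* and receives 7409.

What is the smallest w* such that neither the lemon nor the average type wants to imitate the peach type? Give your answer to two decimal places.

14.27

Lemon type (on-path payoff 2473) won't mimic when 2473 ≥ 7409 − 346·w*, i.e. w* ≥ 14.27.
Average type (on-path payoff 4820 − 226×1.2 = 4548.8) won't mimic when 4548.8 ≥ 7409 − 226·w*, i.e. w* ≥ 12.66.
Both must hold, so w* = max(14.27, 12.66) = 14.27. The lemon type's constraint binds.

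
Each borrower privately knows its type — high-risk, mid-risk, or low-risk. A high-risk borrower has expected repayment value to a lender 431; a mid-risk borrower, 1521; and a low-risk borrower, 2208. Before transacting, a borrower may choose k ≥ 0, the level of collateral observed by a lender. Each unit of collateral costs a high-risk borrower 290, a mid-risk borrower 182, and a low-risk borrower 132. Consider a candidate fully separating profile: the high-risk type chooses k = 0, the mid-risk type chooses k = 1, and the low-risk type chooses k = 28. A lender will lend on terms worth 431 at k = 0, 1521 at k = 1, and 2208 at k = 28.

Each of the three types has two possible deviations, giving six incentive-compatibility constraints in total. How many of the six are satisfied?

Low-risk (own payoff 2208 − 132×28 = -1488): to k=0 gives 431 → profitable ✗; to k=1 gives 1521 − 132×1 = 1389 → profitable ✗.
Mid-risk (own payoff 1521 − 182×1 = 1339): to k=0 gives 431 → no gain ✓; to k=28 gives 2208 − 182×28 = -2888 → no gain ✓.
High-risk (own payoff 431): to k=1 gives 1521 − 290×1 = 1231 → profitable ✗; to k=28 gives 2208 − 290×28 = -5912 → no gain ✓.
3 of the 6 constraints hold; not an equilibrium.

3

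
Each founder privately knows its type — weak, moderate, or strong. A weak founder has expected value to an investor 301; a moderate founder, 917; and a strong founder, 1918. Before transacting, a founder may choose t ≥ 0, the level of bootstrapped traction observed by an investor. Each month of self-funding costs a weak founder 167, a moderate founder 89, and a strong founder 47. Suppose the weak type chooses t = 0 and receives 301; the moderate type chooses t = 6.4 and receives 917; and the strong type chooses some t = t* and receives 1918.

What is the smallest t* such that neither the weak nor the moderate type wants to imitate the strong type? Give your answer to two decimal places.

17.65

Weak type (on-path payoff 301) won't mimic when 301 ≥ 1918 − 167·t*, i.e. t* ≥ 9.68.
Moderate type (on-path payoff 917 − 89×6.4 = 347.4) won't mimic when 347.4 ≥ 1918 − 89·t*, i.e. t* ≥ 17.65.
Both must hold, so t* = max(9.68, 17.65) = 17.65. The moderate type's constraint binds.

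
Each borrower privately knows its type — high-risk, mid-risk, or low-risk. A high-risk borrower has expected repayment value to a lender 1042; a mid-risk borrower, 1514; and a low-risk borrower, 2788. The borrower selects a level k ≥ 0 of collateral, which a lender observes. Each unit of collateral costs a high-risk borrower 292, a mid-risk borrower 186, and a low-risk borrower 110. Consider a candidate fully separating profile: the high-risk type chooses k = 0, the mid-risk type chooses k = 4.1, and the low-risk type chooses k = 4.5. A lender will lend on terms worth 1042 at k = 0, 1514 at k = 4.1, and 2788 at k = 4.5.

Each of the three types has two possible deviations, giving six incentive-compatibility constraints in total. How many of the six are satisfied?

3

Mid-risk (own payoff 1514 − 186×4.1 = 751.4): to k=0 gives 1042 → profitable ✗; to k=4.5 gives 2788 − 186×4.5 = 1951 → profitable ✗.
High-risk (own payoff 1042): to k=4.1 gives 1514 − 292×4.1 = 316.8 → no gain ✓; to k=4.5 gives 2788 − 292×4.5 = 1474 → profitable ✗.
Low-risk (own payoff 2788 − 110×4.5 = 2293): to k=0 gives 1042 → no gain ✓; to k=4.1 gives 1514 − 110×4.1 = 1063 → no gain ✓.
3 of the 6 constraints hold; not an equilibrium.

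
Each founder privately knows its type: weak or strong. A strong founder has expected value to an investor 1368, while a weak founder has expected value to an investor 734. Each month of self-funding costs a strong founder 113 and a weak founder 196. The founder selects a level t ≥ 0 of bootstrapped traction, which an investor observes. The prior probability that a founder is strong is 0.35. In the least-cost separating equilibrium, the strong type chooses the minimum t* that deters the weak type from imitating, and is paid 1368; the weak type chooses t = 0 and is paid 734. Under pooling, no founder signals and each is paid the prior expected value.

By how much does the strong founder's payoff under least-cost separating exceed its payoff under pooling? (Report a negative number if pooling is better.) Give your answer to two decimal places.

46.58

Least-cost separating signal: t* solves 734 = 1368 − 196·t*, so t* = (1368 − 734)/196 ≈ 3.2347.
Strong type's separating payoff: 1368 − 113 × t* = 1368 − 113 × (1368 − 734)/196 = 1368 − 71642/196 ≈ 1002.4796.
Pooling payoff: 0.35 × 1368 + 0.65 × 734 = 955.9.
Difference: 1002.4796 − 955.9 = 46.5796, i.e. 46.58 to two decimal places.
The strong type prefers to separate.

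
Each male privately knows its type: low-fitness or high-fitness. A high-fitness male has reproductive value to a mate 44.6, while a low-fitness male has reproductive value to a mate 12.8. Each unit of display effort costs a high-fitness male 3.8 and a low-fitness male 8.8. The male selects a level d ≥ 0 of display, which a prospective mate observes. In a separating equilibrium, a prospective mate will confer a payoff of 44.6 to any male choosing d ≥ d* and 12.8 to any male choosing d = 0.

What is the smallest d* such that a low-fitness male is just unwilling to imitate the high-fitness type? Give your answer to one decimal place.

3.6

A low-fitness male choosing d = 0 receives 12.8.
Imitating at d* instead would pay 44.6 at cost 8.8·d*, netting 44.6 − 8.8·d*.
Indifference: 12.8 = 44.6 − 8.8·d*, so d* = (44.6 − 12.8) / 8.8 ≈ 3.6.
At d* the low-fitness type's incentive constraint just binds; the high-fitness type strictly prefers d* since its per-unit cost is lower.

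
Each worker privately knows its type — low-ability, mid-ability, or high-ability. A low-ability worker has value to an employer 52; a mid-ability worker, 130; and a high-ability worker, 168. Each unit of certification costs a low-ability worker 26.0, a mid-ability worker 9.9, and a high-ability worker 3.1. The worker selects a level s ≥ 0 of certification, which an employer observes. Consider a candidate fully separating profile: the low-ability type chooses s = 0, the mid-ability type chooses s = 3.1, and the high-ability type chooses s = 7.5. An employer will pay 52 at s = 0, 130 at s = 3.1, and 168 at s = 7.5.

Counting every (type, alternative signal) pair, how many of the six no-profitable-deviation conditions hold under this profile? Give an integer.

High-ability (own payoff 168 − 3.1×7.5 = 144.75): to s=0 gives 52 → no gain ✓; to s=3.1 gives 130 − 3.1×3.1 = 120.39 → no gain ✓.
Low-ability (own payoff 52): to s=3.1 gives 130 − 26.0×3.1 = 49.4 → no gain ✓; to s=7.5 gives 168 − 26.0×7.5 = -27 → no gain ✓.
Mid-ability (own payoff 130 − 9.9×3.1 = 99.31): to s=0 gives 52 → no gain ✓; to s=7.5 gives 168 − 9.9×7.5 = 93.75 → no gain ✓.
6 of the 6 constraints hold; this profile is a separating equilibrium.

6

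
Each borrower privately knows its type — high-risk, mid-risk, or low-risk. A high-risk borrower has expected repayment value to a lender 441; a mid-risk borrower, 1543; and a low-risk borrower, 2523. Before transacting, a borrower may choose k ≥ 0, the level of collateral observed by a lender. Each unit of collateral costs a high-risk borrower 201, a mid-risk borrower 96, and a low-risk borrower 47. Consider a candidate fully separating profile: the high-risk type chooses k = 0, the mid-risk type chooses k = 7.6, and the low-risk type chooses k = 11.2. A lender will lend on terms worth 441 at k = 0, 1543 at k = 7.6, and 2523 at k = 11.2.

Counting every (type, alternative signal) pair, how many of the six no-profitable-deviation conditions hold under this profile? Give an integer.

Low-risk (own payoff 2523 − 47×11.2 = 1996.6): to k=0 gives 441 → no gain ✓; to k=7.6 gives 1543 − 47×7.6 = 1185.8 → no gain ✓.
Mid-risk (own payoff 1543 − 96×7.6 = 813.4): to k=0 gives 441 → no gain ✓; to k=11.2 gives 2523 − 96×11.2 = 1447.8 → profitable ✗.
High-risk (own payoff 441): to k=7.6 gives 1543 − 201×7.6 = 15.4 → no gain ✓; to k=11.2 gives 2523 − 201×11.2 = 271.8 → no gain ✓.
5 of the 6 constraints hold; not an equilibrium.

5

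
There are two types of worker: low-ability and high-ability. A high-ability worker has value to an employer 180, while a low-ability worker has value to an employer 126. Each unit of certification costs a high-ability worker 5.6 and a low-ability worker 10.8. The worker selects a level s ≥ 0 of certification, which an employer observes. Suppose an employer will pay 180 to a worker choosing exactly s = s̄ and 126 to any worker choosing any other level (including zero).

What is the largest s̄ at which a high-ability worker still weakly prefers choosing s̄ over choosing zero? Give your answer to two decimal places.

9.64

Choosing s̄ yields the high-ability type 180 − 5.6·s̄; choosing zero yields 126.
The high-ability type is indifferent at 180 − 5.6·s̄ = 126, i.e. s̄ = (180 − 126) / 5.6 ≈ 9.64.
For any s̄ above 9.64 the high-ability type would rather pool at zero, so separation collapses.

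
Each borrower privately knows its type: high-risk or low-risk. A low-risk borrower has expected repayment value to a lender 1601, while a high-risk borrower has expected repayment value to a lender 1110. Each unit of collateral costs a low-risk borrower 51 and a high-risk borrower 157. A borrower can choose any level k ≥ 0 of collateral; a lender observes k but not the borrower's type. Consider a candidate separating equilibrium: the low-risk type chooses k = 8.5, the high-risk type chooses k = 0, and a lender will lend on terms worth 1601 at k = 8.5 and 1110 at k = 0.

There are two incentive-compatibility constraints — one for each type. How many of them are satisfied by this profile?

2

High-risk type: stay at 0 → 1110; mimic → 1601 − 157 × 8.5 = 266.5. IC holds (1110 ≥ 266.5).
Low-risk type: signal → 1601 − 51 × 8.5 = 1167.5; deviate to 0 → 1110. IC holds (1167.5 ≥ 1110).
2 of 2 constraints hold, so this is a separating equilibrium.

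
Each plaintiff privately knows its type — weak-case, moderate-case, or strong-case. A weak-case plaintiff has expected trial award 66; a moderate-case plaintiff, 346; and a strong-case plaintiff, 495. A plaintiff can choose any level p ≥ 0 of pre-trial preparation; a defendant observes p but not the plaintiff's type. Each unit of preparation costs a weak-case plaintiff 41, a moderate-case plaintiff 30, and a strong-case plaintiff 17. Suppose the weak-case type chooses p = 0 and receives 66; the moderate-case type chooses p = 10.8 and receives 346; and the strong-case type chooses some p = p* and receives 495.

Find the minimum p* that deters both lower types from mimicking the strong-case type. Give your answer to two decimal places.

15.77

Weak-case type (on-path payoff 66) won't mimic when 66 ≥ 495 − 41·p*, i.e. p* ≥ 10.46.
Moderate-case type (on-path payoff 346 − 30×10.8 = 22) won't mimic when 22 ≥ 495 − 30·p*, i.e. p* ≥ 15.77.
Both must hold, so p* = max(10.46, 15.77) = 15.77. The moderate-case type's constraint binds.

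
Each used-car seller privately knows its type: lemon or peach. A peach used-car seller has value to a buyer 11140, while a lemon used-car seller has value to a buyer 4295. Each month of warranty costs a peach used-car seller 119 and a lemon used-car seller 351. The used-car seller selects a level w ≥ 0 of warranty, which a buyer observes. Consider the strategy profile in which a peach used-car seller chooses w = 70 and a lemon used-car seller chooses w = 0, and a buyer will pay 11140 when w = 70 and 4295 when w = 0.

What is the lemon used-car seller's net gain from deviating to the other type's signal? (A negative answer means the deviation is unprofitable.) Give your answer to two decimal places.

-17725.00

Playing w = 0 the lemon used-car seller receives 4295.
Deviating to w = 70 brings payment 11140 at cost 351 × 70 = 24570, netting -13430.
Gain from deviating: -13430 − 4295 = -17725.00.
The gain is negative, so the lemon type's incentive-compatibility constraint is satisfied.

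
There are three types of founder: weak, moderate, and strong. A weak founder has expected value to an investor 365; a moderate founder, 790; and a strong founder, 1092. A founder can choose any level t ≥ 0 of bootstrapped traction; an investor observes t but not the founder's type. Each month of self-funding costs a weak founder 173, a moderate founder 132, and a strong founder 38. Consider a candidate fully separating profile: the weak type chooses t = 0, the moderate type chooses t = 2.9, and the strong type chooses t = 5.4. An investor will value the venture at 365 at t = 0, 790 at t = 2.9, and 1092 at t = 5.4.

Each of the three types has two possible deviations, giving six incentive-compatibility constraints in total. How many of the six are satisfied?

Strong (own payoff 1092 − 38×5.4 = 886.8): to t=0 gives 365 → no gain ✓; to t=2.9 gives 790 − 38×2.9 = 679.8 → no gain ✓.
Weak (own payoff 365): to t=2.9 gives 790 − 173×2.9 = 288.3 → no gain ✓; to t=5.4 gives 1092 − 173×5.4 = 157.8 → no gain ✓.
Moderate (own payoff 790 − 132×2.9 = 407.2): to t=0 gives 365 → no gain ✓; to t=5.4 gives 1092 − 132×5.4 = 379.2 → no gain ✓.
6 of the 6 constraints hold; this profile is a separating equilibrium.

6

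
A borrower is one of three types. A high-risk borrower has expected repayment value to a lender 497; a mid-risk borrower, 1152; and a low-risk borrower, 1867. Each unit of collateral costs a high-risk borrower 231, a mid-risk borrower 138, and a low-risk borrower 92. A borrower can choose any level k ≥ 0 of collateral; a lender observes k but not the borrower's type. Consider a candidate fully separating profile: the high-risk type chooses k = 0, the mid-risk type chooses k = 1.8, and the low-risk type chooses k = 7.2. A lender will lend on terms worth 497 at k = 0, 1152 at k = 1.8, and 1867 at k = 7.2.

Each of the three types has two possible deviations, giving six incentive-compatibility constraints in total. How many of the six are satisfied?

5

Mid-risk (own payoff 1152 − 138×1.8 = 903.6): to k=0 gives 497 → no gain ✓; to k=7.2 gives 1867 − 138×7.2 = 873.4 → no gain ✓.
Low-risk (own payoff 1867 − 92×7.2 = 1204.6): to k=0 gives 497 → no gain ✓; to k=1.8 gives 1152 − 92×1.8 = 986.4 → no gain ✓.
High-risk (own payoff 497): to k=1.8 gives 1152 − 231×1.8 = 736.2 → profitable ✗; to k=7.2 gives 1867 − 231×7.2 = 203.8 → no gain ✓.
5 of the 6 constraints hold; not an equilibrium.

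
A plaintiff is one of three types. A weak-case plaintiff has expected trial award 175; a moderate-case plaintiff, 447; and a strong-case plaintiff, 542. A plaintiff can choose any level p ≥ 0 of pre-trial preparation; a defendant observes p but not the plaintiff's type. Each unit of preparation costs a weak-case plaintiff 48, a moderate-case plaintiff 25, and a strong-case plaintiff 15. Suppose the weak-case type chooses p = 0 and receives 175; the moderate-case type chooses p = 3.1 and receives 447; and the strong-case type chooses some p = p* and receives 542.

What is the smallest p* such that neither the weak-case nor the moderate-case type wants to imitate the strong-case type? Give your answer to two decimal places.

Weak-case type (on-path payoff 175) won't mimic when 175 ≥ 542 − 48·p*, i.e. p* ≥ 7.65.
Moderate-case type (on-path payoff 447 − 25×3.1 = 369.5) won't mimic when 369.5 ≥ 542 − 25·p*, i.e. p* ≥ 6.90.
Both must hold, so p* = max(7.65, 6.90) = 7.65. The weak-case type's constraint binds.

7.65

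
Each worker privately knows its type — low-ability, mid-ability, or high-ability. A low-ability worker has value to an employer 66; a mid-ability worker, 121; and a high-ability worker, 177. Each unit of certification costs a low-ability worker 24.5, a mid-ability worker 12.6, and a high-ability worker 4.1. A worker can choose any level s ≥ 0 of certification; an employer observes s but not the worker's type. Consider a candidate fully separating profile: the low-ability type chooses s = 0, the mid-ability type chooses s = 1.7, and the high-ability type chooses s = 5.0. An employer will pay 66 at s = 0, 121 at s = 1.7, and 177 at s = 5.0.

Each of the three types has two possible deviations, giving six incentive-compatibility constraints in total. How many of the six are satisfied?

4

Low-ability (own payoff 66): to s=1.7 gives 121 − 24.5×1.7 = 79.35 → profitable ✗; to s=5.0 gives 177 − 24.5×5.0 = 54.5 → no gain ✓.
High-ability (own payoff 177 − 4.1×5.0 = 156.5): to s=0 gives 66 → no gain ✓; to s=1.7 gives 121 − 4.1×1.7 = 114.03 → no gain ✓.
Mid-ability (own payoff 121 − 12.6×1.7 = 99.58): to s=0 gives 66 → no gain ✓; to s=5.0 gives 177 − 12.6×5.0 = 114 → profitable ✗.
4 of the 6 constraints hold; not an equilibrium.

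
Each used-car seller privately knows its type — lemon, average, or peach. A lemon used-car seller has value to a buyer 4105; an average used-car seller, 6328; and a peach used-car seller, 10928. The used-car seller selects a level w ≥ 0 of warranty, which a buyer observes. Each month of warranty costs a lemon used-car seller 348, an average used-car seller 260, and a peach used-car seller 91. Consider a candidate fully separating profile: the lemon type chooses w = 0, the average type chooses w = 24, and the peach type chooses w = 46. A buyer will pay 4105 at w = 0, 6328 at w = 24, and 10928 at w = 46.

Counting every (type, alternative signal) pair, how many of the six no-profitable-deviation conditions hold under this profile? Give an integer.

Average (own payoff 6328 − 260×24 = 88): to w=0 gives 4105 → profitable ✗; to w=46 gives 10928 − 260×46 = -1032 → no gain ✓.
Lemon (own payoff 4105): to w=24 gives 6328 − 348×24 = -2024 → no gain ✓; to w=46 gives 10928 − 348×46 = -5080 → no gain ✓.
Peach (own payoff 10928 − 91×46 = 6742): to w=0 gives 4105 → no gain ✓; to w=24 gives 6328 − 91×24 = 4144 → no gain ✓.
5 of the 6 constraints hold; not an equilibrium.

5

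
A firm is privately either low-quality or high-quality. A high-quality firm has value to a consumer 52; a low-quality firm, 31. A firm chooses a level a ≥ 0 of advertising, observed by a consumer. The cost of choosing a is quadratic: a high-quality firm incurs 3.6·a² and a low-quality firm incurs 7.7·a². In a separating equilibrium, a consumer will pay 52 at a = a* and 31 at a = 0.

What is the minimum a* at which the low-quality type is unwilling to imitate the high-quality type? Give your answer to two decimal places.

1.65

The low-quality type at a = 0 receives 31; imitating at a* yields 52 − 7.7·a*².
Indifference: 31 = 52 − 7.7·a*², so a*² = (52 − 31) / 7.7 ≈ 2.7273.
a* = √2.7273 ≈ 1.65.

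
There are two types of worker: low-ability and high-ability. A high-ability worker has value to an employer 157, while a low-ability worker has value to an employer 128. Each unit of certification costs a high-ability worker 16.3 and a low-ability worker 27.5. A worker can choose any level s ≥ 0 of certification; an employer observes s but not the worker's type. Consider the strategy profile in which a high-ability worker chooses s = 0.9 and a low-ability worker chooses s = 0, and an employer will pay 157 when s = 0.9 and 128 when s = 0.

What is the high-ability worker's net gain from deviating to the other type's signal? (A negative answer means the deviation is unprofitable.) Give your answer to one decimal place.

-14.3

Playing s = 0.9 the high-ability worker receives 157 − 16.3 × 0.9 = 142.33.
Deviating to s = 0 yields 128 instead.
Gain from deviating: 128 − 142.33 = -14.33, i.e. -14.3 to one decimal place.
The gain is negative, so the high-ability type's incentive-compatibility constraint is satisfied.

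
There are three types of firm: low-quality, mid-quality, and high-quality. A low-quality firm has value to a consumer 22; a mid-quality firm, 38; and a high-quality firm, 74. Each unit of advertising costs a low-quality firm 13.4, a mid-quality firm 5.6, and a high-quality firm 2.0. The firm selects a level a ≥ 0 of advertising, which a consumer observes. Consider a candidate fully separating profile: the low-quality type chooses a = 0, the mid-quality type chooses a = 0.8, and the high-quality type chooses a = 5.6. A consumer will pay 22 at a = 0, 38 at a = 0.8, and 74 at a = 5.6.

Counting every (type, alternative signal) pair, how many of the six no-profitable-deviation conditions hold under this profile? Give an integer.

Low-quality (own payoff 22): to a=0.8 gives 38 − 13.4×0.8 = 27.28 → profitable ✗; to a=5.6 gives 74 − 13.4×5.6 = -1.04 → no gain ✓.
Mid-quality (own payoff 38 − 5.6×0.8 = 33.52): to a=0 gives 22 → no gain ✓; to a=5.6 gives 74 − 5.6×5.6 = 42.64 → profitable ✗.
High-quality (own payoff 74 − 2.0×5.6 = 62.8): to a=0 gives 22 → no gain ✓; to a=0.8 gives 38 − 2.0×0.8 = 36.4 → no gain ✓.
4 of the 6 constraints hold; not an equilibrium.

4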